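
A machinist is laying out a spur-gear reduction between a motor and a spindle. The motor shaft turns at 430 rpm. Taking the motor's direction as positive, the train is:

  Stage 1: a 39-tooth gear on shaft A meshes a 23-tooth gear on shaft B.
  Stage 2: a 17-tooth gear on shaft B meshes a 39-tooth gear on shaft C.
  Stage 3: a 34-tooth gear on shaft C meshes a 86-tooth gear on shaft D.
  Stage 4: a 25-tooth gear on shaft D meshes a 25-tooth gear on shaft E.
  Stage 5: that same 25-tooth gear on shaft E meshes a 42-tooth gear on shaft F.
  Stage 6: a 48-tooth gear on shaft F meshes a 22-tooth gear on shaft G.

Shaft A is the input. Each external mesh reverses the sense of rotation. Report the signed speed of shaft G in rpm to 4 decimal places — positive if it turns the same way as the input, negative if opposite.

+163.1846 rpm (same as input, |ω| = 163.1846 rpm)

Stage 1 [39T→23T]: ω = 430.0000×39/23 = 729.1304 rpm, dir flips to −; running = −729.1304
Stage 2 [17T→39T]: ω = 729.1304×17/39 = 317.8261 rpm, dir flips to +; running = +317.8261
Stage 3 [34T→86T]: ω = 317.8261×34/86 = 125.6522 rpm, dir flips to −; running = −125.6522
Stage 4 [25T→25T]: ω = 125.6522×25/25 = 125.6522 rpm, dir flips to +; running = +125.6522
Stage 5 [25T→42T]: ω = 125.6522×25/42 = 74.7930 rpm, dir flips to −; running = −74.7930
Stage 6 [48T→22T]: ω = 74.7930×48/22 = 163.1846 rpm, dir flips to +; running = +163.1846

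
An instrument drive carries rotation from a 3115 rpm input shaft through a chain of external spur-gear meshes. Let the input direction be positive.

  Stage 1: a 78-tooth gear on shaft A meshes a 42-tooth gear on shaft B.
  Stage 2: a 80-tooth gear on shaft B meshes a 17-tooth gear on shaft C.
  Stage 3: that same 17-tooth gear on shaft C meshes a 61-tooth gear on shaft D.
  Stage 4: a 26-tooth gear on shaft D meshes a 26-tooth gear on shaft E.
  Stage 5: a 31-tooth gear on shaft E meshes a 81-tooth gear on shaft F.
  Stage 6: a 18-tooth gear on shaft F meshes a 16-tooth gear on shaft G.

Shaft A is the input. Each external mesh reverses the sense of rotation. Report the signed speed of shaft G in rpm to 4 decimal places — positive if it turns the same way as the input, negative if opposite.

Stage 1 [78T→42T]: ω = 3115.0000×78/42 = 5785.0000 rpm, dir flips to −; running = −5785.0000
Stage 2 [80T→17T]: ω = 5785.0000×80/17 = 27223.5294 rpm, dir flips to +; running = +27223.5294
Stage 3 [17T→61T]: ω = 27223.5294×17/61 = 7586.8852 rpm, dir flips to −; running = −7586.8852
Stage 4 [26T→26T]: ω = 7586.8852×26/26 = 7586.8852 rpm, dir flips to +; running = +7586.8852
Stage 5 [31T→81T]: ω = 7586.8852×31/81 = 2903.6227 rpm, dir flips to −; running = −2903.6227
Stage 6 [18T→16T]: ω = 2903.6227×18/16 = 3266.5756 rpm, dir flips to +; running = +3266.5756

+3266.5756 rpm (same as input, |ω| = 3266.5756 rpm)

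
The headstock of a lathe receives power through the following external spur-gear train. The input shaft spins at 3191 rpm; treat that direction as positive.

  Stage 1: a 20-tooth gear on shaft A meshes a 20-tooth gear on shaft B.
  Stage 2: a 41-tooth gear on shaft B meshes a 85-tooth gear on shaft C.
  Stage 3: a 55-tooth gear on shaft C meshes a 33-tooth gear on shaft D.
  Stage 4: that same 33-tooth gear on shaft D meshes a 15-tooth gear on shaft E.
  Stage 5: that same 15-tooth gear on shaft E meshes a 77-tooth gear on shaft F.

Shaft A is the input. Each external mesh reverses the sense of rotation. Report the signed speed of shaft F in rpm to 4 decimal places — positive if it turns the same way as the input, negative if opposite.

-1099.4202 rpm (opposite to input, |ω| = 1099.4202 rpm)

Stage 1 [20T→20T]: ω = 3191.0000×20/20 = 3191.0000 rpm, dir flips to −; running = −3191.0000
Stage 2 [41T→85T]: ω = 3191.0000×41/85 = 1539.1882 rpm, dir flips to +; running = +1539.1882
Stage 3 [55T→33T]: ω = 1539.1882×55/33 = 2565.3137 rpm, dir flips to −; running = −2565.3137
Stage 4 [33T→15T]: ω = 2565.3137×33/15 = 5643.6902 rpm, dir flips to +; running = +5643.6902
Stage 5 [15T→77T]: ω = 5643.6902×15/77 = 1099.4202 rpm, dir flips to −; running = −1099.4202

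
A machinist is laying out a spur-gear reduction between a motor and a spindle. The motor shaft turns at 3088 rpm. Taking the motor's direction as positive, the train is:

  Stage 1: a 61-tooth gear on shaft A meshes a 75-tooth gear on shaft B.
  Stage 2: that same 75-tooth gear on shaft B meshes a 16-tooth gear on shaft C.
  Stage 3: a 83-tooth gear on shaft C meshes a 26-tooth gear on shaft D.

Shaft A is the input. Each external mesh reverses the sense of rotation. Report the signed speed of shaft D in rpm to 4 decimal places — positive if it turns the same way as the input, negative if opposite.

-37583.0385 rpm (opposite to input, |ω| = 37583.0385 rpm)

Stage 1 [61T→75T]: ω = 3088.0000×61/75 = 2511.5733 rpm, dir flips to −; running = −2511.5733
Stage 2 [75T→16T]: ω = 2511.5733×75/16 = 11773.0000 rpm, dir flips to +; running = +11773.0000
Stage 3 [83T→26T]: ω = 11773.0000×83/26 = 37583.0385 rpm, dir flips to −; running = −37583.0385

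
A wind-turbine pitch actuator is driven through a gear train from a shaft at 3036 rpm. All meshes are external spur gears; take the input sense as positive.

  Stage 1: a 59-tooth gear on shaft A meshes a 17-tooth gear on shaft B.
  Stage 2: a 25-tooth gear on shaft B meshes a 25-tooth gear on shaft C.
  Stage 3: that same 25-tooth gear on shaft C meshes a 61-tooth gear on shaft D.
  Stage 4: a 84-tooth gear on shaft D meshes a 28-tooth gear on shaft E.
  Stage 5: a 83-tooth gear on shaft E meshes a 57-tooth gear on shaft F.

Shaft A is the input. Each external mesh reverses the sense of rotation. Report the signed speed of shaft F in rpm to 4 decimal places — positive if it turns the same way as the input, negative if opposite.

-18864.2491 rpm (opposite to input, |ω| = 18864.2491 rpm)

Stage 1 [59T→17T]: ω = 3036.0000×59/17 = 10536.7059 rpm, dir flips to −; running = −10536.7059
Stage 2 [25T→25T]: ω = 10536.7059×25/25 = 10536.7059 rpm, dir flips to +; running = +10536.7059
Stage 3 [25T→61T]: ω = 10536.7059×25/61 = 4318.3221 rpm, dir flips to −; running = −4318.3221
Stage 4 [84T→28T]: ω = 4318.3221×84/28 = 12954.9662 rpm, dir flips to +; running = +12954.9662
Stage 5 [83T→57T]: ω = 12954.9662×83/57 = 18864.2491 rpm, dir flips to −; running = −18864.2491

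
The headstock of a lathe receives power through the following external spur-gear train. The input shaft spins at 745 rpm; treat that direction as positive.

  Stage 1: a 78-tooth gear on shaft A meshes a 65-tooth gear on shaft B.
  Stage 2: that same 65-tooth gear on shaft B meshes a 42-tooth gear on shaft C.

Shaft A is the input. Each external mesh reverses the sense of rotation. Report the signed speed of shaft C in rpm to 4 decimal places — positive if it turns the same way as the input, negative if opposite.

+1383.5714 rpm (same as input, |ω| = 1383.5714 rpm)

Stage 1 [78T→65T]: ω = 745.0000×78/65 = 894.0000 rpm, dir flips to −; running = −894.0000
Stage 2 [65T→42T]: ω = 894.0000×65/42 = 1383.5714 rpm, dir flips to +; running = +1383.5714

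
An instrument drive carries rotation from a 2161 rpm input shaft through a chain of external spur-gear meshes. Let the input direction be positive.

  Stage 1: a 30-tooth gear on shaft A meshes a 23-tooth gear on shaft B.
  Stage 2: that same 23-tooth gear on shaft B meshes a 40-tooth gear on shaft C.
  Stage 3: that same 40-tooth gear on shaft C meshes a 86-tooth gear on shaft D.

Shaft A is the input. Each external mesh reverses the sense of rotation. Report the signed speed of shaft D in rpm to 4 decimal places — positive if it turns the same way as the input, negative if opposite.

Stage 1 [30T→23T]: ω = 2161.0000×30/23 = 2818.6957 rpm, dir flips to −; running = −2818.6957
Stage 2 [23T→40T]: ω = 2818.6957×23/40 = 1620.7500 rpm, dir flips to +; running = +1620.7500
Stage 3 [40T→86T]: ω = 1620.7500×40/86 = 753.8372 rpm, dir flips to −; running = −753.8372

-753.8372 rpm (opposite to input, |ω| = 753.8372 rpm)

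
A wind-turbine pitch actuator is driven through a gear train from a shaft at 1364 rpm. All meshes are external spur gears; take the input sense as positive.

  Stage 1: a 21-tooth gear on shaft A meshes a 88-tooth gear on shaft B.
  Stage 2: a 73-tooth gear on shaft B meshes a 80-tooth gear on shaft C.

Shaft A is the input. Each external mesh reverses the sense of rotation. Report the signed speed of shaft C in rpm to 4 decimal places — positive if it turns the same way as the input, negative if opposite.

Stage 1 [21T→88T]: ω = 1364.0000×21/88 = 325.5000 rpm, dir flips to −; running = −325.5000
Stage 2 [73T→80T]: ω = 325.5000×73/80 = 297.0188 rpm, dir flips to +; running = +297.0188

+297.0188 rpm (same as input, |ω| = 297.0188 rpm)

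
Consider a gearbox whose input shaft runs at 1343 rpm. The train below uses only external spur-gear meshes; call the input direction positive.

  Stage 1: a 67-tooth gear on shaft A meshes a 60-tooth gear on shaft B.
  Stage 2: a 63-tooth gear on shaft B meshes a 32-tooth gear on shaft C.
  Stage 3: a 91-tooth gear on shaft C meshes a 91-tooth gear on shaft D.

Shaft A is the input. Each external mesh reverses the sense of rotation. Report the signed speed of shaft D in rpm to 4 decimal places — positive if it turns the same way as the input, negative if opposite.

-2952.5016 rpm (opposite to input, |ω| = 2952.5016 rpm)

Stage 1 [67T→60T]: ω = 1343.0000×67/60 = 1499.6833 rpm, dir flips to −; running = −1499.6833
Stage 2 [63T→32T]: ω = 1499.6833×63/32 = 2952.5016 rpm, dir flips to +; running = +2952.5016
Stage 3 [91T→91T]: ω = 2952.5016×91/91 = 2952.5016 rpm, dir flips to −; running = −2952.5016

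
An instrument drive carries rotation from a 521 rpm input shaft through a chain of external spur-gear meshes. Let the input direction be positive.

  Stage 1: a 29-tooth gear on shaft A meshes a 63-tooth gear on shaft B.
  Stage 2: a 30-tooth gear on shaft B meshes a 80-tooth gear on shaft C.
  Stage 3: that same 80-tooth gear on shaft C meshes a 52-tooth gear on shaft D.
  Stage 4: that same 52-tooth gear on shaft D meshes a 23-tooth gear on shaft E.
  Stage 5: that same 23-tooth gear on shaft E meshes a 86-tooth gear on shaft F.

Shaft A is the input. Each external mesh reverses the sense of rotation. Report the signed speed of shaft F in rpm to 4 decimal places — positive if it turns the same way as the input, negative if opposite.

Stage 1 [29T→63T]: ω = 521.0000×29/63 = 239.8254 rpm, dir flips to −; running = −239.8254
Stage 2 [30T→80T]: ω = 239.8254×30/80 = 89.9345 rpm, dir flips to +; running = +89.9345
Stage 3 [80T→52T]: ω = 89.9345×80/52 = 138.3608 rpm, dir flips to −; running = −138.3608
Stage 4 [52T→23T]: ω = 138.3608×52/23 = 312.8157 rpm, dir flips to +; running = +312.8157
Stage 5 [23T→86T]: ω = 312.8157×23/86 = 83.6600 rpm, dir flips to −; running = −83.6600

-83.6600 rpm (opposite to input, |ω| = 83.6600 rpm)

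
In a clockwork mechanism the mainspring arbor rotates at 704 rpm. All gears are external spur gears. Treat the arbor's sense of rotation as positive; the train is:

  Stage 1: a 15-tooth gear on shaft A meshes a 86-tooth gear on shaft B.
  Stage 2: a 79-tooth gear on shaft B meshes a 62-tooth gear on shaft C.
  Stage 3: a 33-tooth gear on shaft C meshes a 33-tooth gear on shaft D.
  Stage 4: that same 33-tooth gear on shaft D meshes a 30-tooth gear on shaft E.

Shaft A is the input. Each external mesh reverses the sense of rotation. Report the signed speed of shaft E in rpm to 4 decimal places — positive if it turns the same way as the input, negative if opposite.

Stage 1 [15T→86T]: ω = 704.0000×15/86 = 122.7907 rpm, dir flips to −; running = −122.7907
Stage 2 [79T→62T]: ω = 122.7907×79/62 = 156.4591 rpm, dir flips to +; running = +156.4591
Stage 3 [33T→33T]: ω = 156.4591×33/33 = 156.4591 rpm, dir flips to −; running = −156.4591
Stage 4 [33T→30T]: ω = 156.4591×33/30 = 172.1050 rpm, dir flips to +; running = +172.1050

+172.1050 rpm (same as input, |ω| = 172.1050 rpm)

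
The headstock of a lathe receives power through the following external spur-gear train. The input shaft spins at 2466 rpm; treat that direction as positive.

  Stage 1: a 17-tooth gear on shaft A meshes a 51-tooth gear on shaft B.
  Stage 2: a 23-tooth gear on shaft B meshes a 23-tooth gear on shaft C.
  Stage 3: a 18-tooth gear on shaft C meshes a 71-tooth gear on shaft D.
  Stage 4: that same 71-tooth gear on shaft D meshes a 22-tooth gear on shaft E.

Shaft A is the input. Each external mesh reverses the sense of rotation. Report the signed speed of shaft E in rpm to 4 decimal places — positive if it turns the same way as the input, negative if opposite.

+672.5455 rpm (same as input, |ω| = 672.5455 rpm)

Stage 1 [17T→51T]: ω = 2466.0000×17/51 = 822.0000 rpm, dir flips to −; running = −822.0000
Stage 2 [23T→23T]: ω = 822.0000×23/23 = 822.0000 rpm, dir flips to +; running = +822.0000
Stage 3 [18T→71T]: ω = 822.0000×18/71 = 208.3944 rpm, dir flips to −; running = −208.3944
Stage 4 [71T→22T]: ω = 208.3944×71/22 = 672.5455 rpm, dir flips to +; running = +672.5455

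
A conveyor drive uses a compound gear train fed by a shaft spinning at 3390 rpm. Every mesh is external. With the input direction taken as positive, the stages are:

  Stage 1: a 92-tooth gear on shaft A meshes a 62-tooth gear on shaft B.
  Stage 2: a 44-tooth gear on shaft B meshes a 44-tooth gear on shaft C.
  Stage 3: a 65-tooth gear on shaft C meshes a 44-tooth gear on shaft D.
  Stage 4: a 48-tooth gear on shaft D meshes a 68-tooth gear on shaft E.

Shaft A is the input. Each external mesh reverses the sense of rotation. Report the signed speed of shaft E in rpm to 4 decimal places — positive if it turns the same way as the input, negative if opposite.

Stage 1 [92T→62T]: ω = 3390.0000×92/62 = 5030.3226 rpm, dir flips to −; running = −5030.3226
Stage 2 [44T→44T]: ω = 5030.3226×44/44 = 5030.3226 rpm, dir flips to +; running = +5030.3226
Stage 3 [65T→44T]: ω = 5030.3226×65/44 = 7431.1584 rpm, dir flips to −; running = −7431.1584
Stage 4 [48T→68T]: ω = 7431.1584×48/68 = 5245.5235 rpm, dir flips to +; running = +5245.5235

+5245.5235 rpm (same as input, |ω| = 5245.5235 rpm)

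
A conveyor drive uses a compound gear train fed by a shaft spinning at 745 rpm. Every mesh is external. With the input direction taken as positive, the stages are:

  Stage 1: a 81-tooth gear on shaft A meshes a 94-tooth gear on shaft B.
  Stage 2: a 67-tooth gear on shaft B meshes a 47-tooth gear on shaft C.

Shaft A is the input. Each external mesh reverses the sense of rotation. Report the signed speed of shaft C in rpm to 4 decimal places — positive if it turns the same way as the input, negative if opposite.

+915.1460 rpm (same as input, |ω| = 915.1460 rpm)

Stage 1 [81T→94T]: ω = 745.0000×81/94 = 641.9681 rpm, dir flips to −; running = −641.9681
Stage 2 [67T→47T]: ω = 641.9681×67/47 = 915.1460 rpm, dir flips to +; running = +915.1460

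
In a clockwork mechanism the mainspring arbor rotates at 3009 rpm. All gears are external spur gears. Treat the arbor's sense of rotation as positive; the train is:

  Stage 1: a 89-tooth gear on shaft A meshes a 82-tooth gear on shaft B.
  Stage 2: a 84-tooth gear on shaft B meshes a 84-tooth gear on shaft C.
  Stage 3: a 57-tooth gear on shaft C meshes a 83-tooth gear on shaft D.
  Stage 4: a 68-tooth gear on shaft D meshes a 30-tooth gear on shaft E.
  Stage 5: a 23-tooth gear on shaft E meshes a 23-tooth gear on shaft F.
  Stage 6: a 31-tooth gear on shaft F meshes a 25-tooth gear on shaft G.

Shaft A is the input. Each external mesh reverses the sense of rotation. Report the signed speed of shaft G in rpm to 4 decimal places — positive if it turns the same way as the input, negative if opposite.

+6303.8294 rpm (same as input, |ω| = 6303.8294 rpm)

Stage 1 [89T→82T]: ω = 3009.0000×89/82 = 3265.8659 rpm, dir flips to −; running = −3265.8659
Stage 2 [84T→84T]: ω = 3265.8659×84/84 = 3265.8659 rpm, dir flips to +; running = +3265.8659
Stage 3 [57T→83T]: ω = 3265.8659×57/83 = 2242.8235 rpm, dir flips to −; running = −2242.8235
Stage 4 [68T→30T]: ω = 2242.8235×68/30 = 5083.7334 rpm, dir flips to +; running = +5083.7334
Stage 5 [23T→23T]: ω = 5083.7334×23/23 = 5083.7334 rpm, dir flips to −; running = −5083.7334
Stage 6 [31T→25T]: ω = 5083.7334×31/25 = 6303.8294 rpm, dir flips to +; running = +6303.8294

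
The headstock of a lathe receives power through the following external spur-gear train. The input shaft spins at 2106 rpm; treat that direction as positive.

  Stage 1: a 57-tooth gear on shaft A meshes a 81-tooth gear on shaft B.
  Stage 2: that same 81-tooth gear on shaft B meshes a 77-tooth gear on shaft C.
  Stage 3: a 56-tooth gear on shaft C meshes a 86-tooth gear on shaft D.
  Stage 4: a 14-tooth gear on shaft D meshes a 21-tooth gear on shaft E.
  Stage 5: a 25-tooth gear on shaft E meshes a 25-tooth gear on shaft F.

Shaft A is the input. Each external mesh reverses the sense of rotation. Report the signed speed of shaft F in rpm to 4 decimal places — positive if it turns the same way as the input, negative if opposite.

-676.7696 rpm (opposite to input, |ω| = 676.7696 rpm)

Stage 1 [57T→81T]: ω = 2106.0000×57/81 = 1482.0000 rpm, dir flips to −; running = −1482.0000
Stage 2 [81T→77T]: ω = 1482.0000×81/77 = 1558.9870 rpm, dir flips to +; running = +1558.9870
Stage 3 [56T→86T]: ω = 1558.9870×56/86 = 1015.1543 rpm, dir flips to −; running = −1015.1543
Stage 4 [14T→21T]: ω = 1015.1543×14/21 = 676.7696 rpm, dir flips to +; running = +676.7696
Stage 5 [25T→25T]: ω = 676.7696×25/25 = 676.7696 rpm, dir flips to −; running = −676.7696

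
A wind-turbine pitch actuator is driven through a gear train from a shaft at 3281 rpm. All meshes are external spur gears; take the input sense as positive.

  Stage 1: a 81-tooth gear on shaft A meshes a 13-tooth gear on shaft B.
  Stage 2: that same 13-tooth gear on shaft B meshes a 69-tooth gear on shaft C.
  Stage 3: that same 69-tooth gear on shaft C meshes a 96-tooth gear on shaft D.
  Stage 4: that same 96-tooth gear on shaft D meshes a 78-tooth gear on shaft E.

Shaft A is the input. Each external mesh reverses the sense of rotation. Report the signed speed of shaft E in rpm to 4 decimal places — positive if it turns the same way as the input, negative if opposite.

+3407.1923 rpm (same as input, |ω| = 3407.1923 rpm)

Stage 1 [81T→13T]: ω = 3281.0000×81/13 = 20443.1538 rpm, dir flips to −; running = −20443.1538
Stage 2 [13T→69T]: ω = 20443.1538×13/69 = 3851.6087 rpm, dir flips to +; running = +3851.6087
Stage 3 [69T→96T]: ω = 3851.6087×69/96 = 2768.3438 rpm, dir flips to −; running = −2768.3438
Stage 4 [96T→78T]: ω = 2768.3438×96/78 = 3407.1923 rpm, dir flips to +; running = +3407.1923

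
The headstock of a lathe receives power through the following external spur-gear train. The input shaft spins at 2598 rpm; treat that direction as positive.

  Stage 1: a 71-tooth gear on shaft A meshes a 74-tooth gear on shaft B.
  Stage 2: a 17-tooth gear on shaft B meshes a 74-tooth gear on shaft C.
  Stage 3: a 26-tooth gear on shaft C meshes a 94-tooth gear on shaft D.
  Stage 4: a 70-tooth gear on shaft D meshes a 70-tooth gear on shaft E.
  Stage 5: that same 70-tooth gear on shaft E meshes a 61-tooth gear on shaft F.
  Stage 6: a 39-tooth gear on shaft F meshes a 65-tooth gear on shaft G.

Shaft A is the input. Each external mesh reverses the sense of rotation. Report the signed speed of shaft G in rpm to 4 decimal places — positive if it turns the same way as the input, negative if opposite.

Stage 1 [71T→74T]: ω = 2598.0000×71/74 = 2492.6757 rpm, dir flips to −; running = −2492.6757
Stage 2 [17T→74T]: ω = 2492.6757×17/74 = 572.6417 rpm, dir flips to +; running = +572.6417
Stage 3 [26T→94T]: ω = 572.6417×26/94 = 158.3903 rpm, dir flips to −; running = −158.3903
Stage 4 [70T→70T]: ω = 158.3903×70/70 = 158.3903 rpm, dir flips to +; running = +158.3903
Stage 5 [70T→61T]: ω = 158.3903×70/61 = 181.7593 rpm, dir flips to −; running = −181.7593
Stage 6 [39T→65T]: ω = 181.7593×39/65 = 109.0556 rpm, dir flips to +; running = +109.0556

+109.0556 rpm (same as input, |ω| = 109.0556 rpm)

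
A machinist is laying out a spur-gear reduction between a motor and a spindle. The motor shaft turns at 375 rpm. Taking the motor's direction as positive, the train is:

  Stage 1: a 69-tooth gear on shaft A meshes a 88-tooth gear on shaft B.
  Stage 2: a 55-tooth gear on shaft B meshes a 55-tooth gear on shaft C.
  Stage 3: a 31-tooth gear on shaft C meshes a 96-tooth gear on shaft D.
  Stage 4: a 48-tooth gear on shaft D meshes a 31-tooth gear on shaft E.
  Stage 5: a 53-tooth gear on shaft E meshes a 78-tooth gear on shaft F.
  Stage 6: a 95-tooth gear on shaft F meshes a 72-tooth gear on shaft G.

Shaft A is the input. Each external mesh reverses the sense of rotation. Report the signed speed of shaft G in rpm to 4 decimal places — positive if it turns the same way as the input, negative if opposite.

+131.8075 rpm (same as input, |ω| = 131.8075 rpm)

Stage 1 [69T→88T]: ω = 375.0000×69/88 = 294.0341 rpm, dir flips to −; running = −294.0341
Stage 2 [55T→55T]: ω = 294.0341×55/55 = 294.0341 rpm, dir flips to +; running = +294.0341
Stage 3 [31T→96T]: ω = 294.0341×31/96 = 94.9485 rpm, dir flips to −; running = −94.9485
Stage 4 [48T→31T]: ω = 94.9485×48/31 = 147.0170 rpm, dir flips to +; running = +147.0170
Stage 5 [53T→78T]: ω = 147.0170×53/78 = 99.8962 rpm, dir flips to −; running = −99.8962
Stage 6 [95T→72T]: ω = 99.8962×95/72 = 131.8075 rpm, dir flips to +; running = +131.8075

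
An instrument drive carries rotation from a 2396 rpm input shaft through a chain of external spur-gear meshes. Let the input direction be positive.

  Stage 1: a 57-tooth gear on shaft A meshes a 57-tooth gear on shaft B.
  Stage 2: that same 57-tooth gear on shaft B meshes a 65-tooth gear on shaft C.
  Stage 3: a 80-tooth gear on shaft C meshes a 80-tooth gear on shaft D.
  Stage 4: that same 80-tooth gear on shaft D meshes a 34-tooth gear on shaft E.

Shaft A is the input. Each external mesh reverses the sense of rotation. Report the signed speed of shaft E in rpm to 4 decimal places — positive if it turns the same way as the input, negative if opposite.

Stage 1 [57T→57T]: ω = 2396.0000×57/57 = 2396.0000 rpm, dir flips to −; running = −2396.0000
Stage 2 [57T→65T]: ω = 2396.0000×57/65 = 2101.1077 rpm, dir flips to +; running = +2101.1077
Stage 3 [80T→80T]: ω = 2101.1077×80/80 = 2101.1077 rpm, dir flips to −; running = −2101.1077
Stage 4 [80T→34T]: ω = 2101.1077×80/34 = 4943.7828 rpm, dir flips to +; running = +4943.7828

+4943.7828 rpm (same as input, |ω| = 4943.7828 rpm)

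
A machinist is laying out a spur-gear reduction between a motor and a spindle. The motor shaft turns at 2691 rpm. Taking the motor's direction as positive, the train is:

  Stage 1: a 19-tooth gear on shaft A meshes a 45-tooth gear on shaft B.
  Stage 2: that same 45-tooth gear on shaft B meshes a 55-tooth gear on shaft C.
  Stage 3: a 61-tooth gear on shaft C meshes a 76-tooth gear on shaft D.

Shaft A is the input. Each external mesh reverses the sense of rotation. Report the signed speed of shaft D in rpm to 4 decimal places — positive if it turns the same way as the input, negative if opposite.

-746.1409 rpm (opposite to input, |ω| = 746.1409 rpm)

Stage 1 [19T→45T]: ω = 2691.0000×19/45 = 1136.2000 rpm, dir flips to −; running = −1136.2000
Stage 2 [45T→55T]: ω = 1136.2000×45/55 = 929.6182 rpm, dir flips to +; running = +929.6182
Stage 3 [61T→76T]: ω = 929.6182×61/76 = 746.1409 rpm, dir flips to −; running = −746.1409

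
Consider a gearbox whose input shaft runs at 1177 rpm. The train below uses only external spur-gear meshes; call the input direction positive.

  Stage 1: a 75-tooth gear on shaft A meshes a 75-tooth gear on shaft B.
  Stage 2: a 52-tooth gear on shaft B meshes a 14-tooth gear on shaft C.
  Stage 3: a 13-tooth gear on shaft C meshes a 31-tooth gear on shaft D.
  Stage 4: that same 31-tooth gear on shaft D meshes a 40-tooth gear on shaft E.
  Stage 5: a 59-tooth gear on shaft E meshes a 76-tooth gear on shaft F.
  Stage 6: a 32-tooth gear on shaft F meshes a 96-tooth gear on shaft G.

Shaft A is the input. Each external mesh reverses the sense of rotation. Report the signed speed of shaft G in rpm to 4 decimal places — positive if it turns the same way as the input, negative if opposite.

+367.6650 rpm (same as input, |ω| = 367.6650 rpm)

Stage 1 [75T→75T]: ω = 1177.0000×75/75 = 1177.0000 rpm, dir flips to −; running = −1177.0000
Stage 2 [52T→14T]: ω = 1177.0000×52/14 = 4371.7143 rpm, dir flips to +; running = +4371.7143
Stage 3 [13T→31T]: ω = 4371.7143×13/31 = 1833.2995 rpm, dir flips to −; running = −1833.2995
Stage 4 [31T→40T]: ω = 1833.2995×31/40 = 1420.8071 rpm, dir flips to +; running = +1420.8071
Stage 5 [59T→76T]: ω = 1420.8071×59/76 = 1102.9950 rpm, dir flips to −; running = −1102.9950
Stage 6 [32T→96T]: ω = 1102.9950×32/96 = 367.6650 rpm, dir flips to +; running = +367.6650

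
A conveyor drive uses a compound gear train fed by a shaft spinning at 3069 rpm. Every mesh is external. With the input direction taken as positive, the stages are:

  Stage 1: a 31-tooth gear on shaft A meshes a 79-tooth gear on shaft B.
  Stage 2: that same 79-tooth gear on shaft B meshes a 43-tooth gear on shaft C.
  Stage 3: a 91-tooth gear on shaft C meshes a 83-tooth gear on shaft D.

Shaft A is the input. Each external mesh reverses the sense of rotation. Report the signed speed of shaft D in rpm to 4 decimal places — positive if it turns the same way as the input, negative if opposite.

-2425.7913 rpm (opposite to input, |ω| = 2425.7913 rpm)

Stage 1 [31T→79T]: ω = 3069.0000×31/79 = 1204.2911 rpm, dir flips to −; running = −1204.2911
Stage 2 [79T→43T]: ω = 1204.2911×79/43 = 2212.5349 rpm, dir flips to +; running = +2212.5349
Stage 3 [91T→83T]: ω = 2212.5349×91/83 = 2425.7913 rpm, dir flips to −; running = −2425.7913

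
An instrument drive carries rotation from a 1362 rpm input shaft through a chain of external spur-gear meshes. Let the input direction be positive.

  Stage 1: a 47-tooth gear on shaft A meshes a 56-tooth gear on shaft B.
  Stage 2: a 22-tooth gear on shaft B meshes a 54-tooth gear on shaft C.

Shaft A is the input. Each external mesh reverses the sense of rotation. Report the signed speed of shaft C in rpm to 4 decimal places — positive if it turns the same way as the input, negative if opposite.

+465.7103 rpm (same as input, |ω| = 465.7103 rpm)

Stage 1 [47T→56T]: ω = 1362.0000×47/56 = 1143.1071 rpm, dir flips to −; running = −1143.1071
Stage 2 [22T→54T]: ω = 1143.1071×22/54 = 465.7103 rpm, dir flips to +; running = +465.7103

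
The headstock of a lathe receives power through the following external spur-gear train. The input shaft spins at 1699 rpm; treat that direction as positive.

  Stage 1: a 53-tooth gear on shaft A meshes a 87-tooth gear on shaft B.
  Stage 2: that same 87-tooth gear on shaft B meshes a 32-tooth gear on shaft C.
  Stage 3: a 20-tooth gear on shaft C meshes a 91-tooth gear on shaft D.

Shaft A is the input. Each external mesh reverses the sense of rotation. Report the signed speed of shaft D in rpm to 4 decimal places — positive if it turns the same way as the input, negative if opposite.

-618.4547 rpm (opposite to input, |ω| = 618.4547 rpm)

Stage 1 [53T→87T]: ω = 1699.0000×53/87 = 1035.0230 rpm, dir flips to −; running = −1035.0230
Stage 2 [87T→32T]: ω = 1035.0230×87/32 = 2813.9688 rpm, dir flips to +; running = +2813.9688
Stage 3 [20T→91T]: ω = 2813.9688×20/91 = 618.4547 rpm, dir flips to −; running = −618.4547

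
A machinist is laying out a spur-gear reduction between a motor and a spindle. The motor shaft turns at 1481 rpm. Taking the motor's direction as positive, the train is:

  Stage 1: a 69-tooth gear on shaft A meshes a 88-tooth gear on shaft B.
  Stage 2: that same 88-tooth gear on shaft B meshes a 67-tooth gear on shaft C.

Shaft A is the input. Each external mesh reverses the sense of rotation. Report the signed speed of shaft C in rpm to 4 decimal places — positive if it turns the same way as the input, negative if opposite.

+1525.2090 rpm (same as input, |ω| = 1525.2090 rpm)

Stage 1 [69T→88T]: ω = 1481.0000×69/88 = 1161.2386 rpm, dir flips to −; running = −1161.2386
Stage 2 [88T→67T]: ω = 1161.2386×88/67 = 1525.2090 rpm, dir flips to +; running = +1525.2090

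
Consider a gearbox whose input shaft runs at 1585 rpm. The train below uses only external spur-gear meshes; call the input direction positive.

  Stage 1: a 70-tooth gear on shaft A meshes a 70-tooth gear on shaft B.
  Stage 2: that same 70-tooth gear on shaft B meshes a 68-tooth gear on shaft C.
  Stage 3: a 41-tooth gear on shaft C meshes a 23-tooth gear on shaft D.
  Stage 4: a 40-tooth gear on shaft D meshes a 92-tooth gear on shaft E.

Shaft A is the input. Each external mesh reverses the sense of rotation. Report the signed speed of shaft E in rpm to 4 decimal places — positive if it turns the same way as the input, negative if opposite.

Stage 1 [70T→70T]: ω = 1585.0000×70/70 = 1585.0000 rpm, dir flips to −; running = −1585.0000
Stage 2 [70T→68T]: ω = 1585.0000×70/68 = 1631.6176 rpm, dir flips to +; running = +1631.6176
Stage 3 [41T→23T]: ω = 1631.6176×41/23 = 2908.5358 rpm, dir flips to −; running = −2908.5358
Stage 4 [40T→92T]: ω = 2908.5358×40/92 = 1264.5808 rpm, dir flips to +; running = +1264.5808

+1264.5808 rpm (same as input, |ω| = 1264.5808 rpm)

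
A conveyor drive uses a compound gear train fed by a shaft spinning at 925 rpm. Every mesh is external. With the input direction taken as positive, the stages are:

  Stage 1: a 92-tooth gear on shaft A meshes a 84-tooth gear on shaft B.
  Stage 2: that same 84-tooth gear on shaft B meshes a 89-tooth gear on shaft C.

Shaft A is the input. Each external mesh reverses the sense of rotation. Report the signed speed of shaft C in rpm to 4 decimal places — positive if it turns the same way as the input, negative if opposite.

+956.1798 rpm (same as input, |ω| = 956.1798 rpm)

Stage 1 [92T→84T]: ω = 925.0000×92/84 = 1013.0952 rpm, dir flips to −; running = −1013.0952
Stage 2 [84T→89T]: ω = 1013.0952×84/89 = 956.1798 rpm, dir flips to +; running = +956.1798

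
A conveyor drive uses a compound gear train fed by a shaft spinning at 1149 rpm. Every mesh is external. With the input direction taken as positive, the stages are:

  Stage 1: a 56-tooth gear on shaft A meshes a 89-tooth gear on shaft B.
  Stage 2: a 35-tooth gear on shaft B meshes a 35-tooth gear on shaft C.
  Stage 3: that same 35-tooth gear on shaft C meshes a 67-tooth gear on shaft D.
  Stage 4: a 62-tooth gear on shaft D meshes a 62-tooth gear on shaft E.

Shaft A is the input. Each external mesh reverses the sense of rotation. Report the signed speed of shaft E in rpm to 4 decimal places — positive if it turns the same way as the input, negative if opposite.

Stage 1 [56T→89T]: ω = 1149.0000×56/89 = 722.9663 rpm, dir flips to −; running = −722.9663
Stage 2 [35T→35T]: ω = 722.9663×35/35 = 722.9663 rpm, dir flips to +; running = +722.9663
Stage 3 [35T→67T]: ω = 722.9663×35/67 = 377.6690 rpm, dir flips to −; running = −377.6690
Stage 4 [62T→62T]: ω = 377.6690×62/62 = 377.6690 rpm, dir flips to +; running = +377.6690

+377.6690 rpm (same as input, |ω| = 377.6690 rpm)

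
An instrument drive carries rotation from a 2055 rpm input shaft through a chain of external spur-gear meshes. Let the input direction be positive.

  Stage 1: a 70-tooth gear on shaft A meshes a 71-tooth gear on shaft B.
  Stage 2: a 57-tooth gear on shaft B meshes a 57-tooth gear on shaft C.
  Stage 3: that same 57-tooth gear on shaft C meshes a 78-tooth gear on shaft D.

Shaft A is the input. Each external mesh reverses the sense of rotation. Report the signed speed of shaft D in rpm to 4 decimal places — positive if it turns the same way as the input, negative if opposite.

-1480.5796 rpm (opposite to input, |ω| = 1480.5796 rpm)

Stage 1 [70T→71T]: ω = 2055.0000×70/71 = 2026.0563 rpm, dir flips to −; running = −2026.0563
Stage 2 [57T→57T]: ω = 2026.0563×57/57 = 2026.0563 rpm, dir flips to +; running = +2026.0563
Stage 3 [57T→78T]: ω = 2026.0563×57/78 = 1480.5796 rpm, dir flips to −; running = −1480.5796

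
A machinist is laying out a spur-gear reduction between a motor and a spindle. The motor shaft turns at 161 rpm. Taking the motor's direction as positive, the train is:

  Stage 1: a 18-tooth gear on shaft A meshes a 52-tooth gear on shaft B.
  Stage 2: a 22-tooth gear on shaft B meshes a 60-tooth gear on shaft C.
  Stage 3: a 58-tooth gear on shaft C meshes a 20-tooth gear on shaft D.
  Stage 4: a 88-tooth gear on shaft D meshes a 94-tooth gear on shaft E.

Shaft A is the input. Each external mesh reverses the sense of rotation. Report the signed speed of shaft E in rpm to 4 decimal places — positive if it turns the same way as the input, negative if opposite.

+55.4778 rpm (same as input, |ω| = 55.4778 rpm)

Stage 1 [18T→52T]: ω = 161.0000×18/52 = 55.7308 rpm, dir flips to −; running = −55.7308
Stage 2 [22T→60T]: ω = 55.7308×22/60 = 20.4346 rpm, dir flips to +; running = +20.4346
Stage 3 [58T→20T]: ω = 20.4346×58/20 = 59.2604 rpm, dir flips to −; running = −59.2604
Stage 4 [88T→94T]: ω = 59.2604×88/94 = 55.4778 rpm, dir flips to +; running = +55.4778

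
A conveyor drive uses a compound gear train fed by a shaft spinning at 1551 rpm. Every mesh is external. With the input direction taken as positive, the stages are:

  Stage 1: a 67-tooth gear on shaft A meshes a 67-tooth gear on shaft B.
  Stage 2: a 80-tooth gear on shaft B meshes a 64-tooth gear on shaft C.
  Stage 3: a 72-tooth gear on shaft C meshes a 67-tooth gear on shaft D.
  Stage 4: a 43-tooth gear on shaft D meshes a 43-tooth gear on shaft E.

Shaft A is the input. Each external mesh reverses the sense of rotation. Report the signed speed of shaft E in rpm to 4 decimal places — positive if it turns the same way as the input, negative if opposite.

Stage 1 [67T→67T]: ω = 1551.0000×67/67 = 1551.0000 rpm, dir flips to −; running = −1551.0000
Stage 2 [80T→64T]: ω = 1551.0000×80/64 = 1938.7500 rpm, dir flips to +; running = +1938.7500
Stage 3 [72T→67T]: ω = 1938.7500×72/67 = 2083.4328 rpm, dir flips to −; running = −2083.4328
Stage 4 [43T→43T]: ω = 2083.4328×43/43 = 2083.4328 rpm, dir flips to +; running = +2083.4328

+2083.4328 rpm (same as input, |ω| = 2083.4328 rpm)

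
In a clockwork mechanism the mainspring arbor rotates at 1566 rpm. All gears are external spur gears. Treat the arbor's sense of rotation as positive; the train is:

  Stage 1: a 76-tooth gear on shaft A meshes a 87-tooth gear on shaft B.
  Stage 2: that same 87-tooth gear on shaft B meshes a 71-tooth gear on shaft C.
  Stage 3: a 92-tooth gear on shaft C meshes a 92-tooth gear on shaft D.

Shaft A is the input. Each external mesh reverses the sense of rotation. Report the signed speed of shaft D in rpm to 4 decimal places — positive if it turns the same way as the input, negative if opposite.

-1676.2817 rpm (opposite to input, |ω| = 1676.2817 rpm)

Stage 1 [76T→87T]: ω = 1566.0000×76/87 = 1368.0000 rpm, dir flips to −; running = −1368.0000
Stage 2 [87T→71T]: ω = 1368.0000×87/71 = 1676.2817 rpm, dir flips to +; running = +1676.2817
Stage 3 [92T→92T]: ω = 1676.2817×92/92 = 1676.2817 rpm, dir flips to −; running = −1676.2817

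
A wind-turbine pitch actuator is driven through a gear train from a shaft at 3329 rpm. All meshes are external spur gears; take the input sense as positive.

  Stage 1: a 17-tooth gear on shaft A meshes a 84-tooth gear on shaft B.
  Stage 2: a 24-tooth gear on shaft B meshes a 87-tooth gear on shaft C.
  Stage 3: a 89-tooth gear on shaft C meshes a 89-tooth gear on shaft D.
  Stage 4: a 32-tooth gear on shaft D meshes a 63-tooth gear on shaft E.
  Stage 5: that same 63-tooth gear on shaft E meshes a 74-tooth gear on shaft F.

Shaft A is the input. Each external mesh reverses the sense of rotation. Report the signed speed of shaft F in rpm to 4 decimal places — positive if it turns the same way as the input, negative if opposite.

-80.3699 rpm (opposite to input, |ω| = 80.3699 rpm)

Stage 1 [17T→84T]: ω = 3329.0000×17/84 = 673.7262 rpm, dir flips to −; running = −673.7262
Stage 2 [24T→87T]: ω = 673.7262×24/87 = 185.8555 rpm, dir flips to +; running = +185.8555
Stage 3 [89T→89T]: ω = 185.8555×89/89 = 185.8555 rpm, dir flips to −; running = −185.8555
Stage 4 [32T→63T]: ω = 185.8555×32/63 = 94.4028 rpm, dir flips to +; running = +94.4028
Stage 5 [63T→74T]: ω = 94.4028×63/74 = 80.3699 rpm, dir flips to −; running = −80.3699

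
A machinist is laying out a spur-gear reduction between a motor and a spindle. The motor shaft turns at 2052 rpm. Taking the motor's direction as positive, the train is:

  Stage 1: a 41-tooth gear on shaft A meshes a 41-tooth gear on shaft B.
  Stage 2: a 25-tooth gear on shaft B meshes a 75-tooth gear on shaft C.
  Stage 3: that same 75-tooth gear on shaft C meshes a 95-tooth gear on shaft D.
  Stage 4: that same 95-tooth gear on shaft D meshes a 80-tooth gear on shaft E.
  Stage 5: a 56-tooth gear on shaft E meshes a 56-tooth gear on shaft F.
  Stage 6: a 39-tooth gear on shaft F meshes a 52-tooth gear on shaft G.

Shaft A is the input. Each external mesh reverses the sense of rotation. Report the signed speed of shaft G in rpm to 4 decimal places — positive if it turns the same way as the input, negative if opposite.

Stage 1 [41T→41T]: ω = 2052.0000×41/41 = 2052.0000 rpm, dir flips to −; running = −2052.0000
Stage 2 [25T→75T]: ω = 2052.0000×25/75 = 684.0000 rpm, dir flips to +; running = +684.0000
Stage 3 [75T→95T]: ω = 684.0000×75/95 = 540.0000 rpm, dir flips to −; running = −540.0000
Stage 4 [95T→80T]: ω = 540.0000×95/80 = 641.2500 rpm, dir flips to +; running = +641.2500
Stage 5 [56T→56T]: ω = 641.2500×56/56 = 641.2500 rpm, dir flips to −; running = −641.2500
Stage 6 [39T→52T]: ω = 641.2500×39/52 = 480.9375 rpm, dir flips to +; running = +480.9375

+480.9375 rpm (same as input, |ω| = 480.9375 rpm)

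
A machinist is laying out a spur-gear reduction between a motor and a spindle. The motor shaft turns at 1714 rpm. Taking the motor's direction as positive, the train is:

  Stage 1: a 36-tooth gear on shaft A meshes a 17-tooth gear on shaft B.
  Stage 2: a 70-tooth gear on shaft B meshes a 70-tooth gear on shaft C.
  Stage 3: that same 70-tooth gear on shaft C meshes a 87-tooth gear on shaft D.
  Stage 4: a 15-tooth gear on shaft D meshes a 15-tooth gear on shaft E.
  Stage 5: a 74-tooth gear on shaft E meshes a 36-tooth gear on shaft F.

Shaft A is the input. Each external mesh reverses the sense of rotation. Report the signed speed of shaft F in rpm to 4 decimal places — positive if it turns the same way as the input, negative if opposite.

-6003.0561 rpm (opposite to input, |ω| = 6003.0561 rpm)

Stage 1 [36T→17T]: ω = 1714.0000×36/17 = 3629.6471 rpm, dir flips to −; running = −3629.6471
Stage 2 [70T→70T]: ω = 3629.6471×70/70 = 3629.6471 rpm, dir flips to +; running = +3629.6471
Stage 3 [70T→87T]: ω = 3629.6471×70/87 = 2920.4057 rpm, dir flips to −; running = −2920.4057
Stage 4 [15T→15T]: ω = 2920.4057×15/15 = 2920.4057 rpm, dir flips to +; running = +2920.4057
Stage 5 [74T→36T]: ω = 2920.4057×74/36 = 6003.0561 rpm, dir flips to −; running = −6003.0561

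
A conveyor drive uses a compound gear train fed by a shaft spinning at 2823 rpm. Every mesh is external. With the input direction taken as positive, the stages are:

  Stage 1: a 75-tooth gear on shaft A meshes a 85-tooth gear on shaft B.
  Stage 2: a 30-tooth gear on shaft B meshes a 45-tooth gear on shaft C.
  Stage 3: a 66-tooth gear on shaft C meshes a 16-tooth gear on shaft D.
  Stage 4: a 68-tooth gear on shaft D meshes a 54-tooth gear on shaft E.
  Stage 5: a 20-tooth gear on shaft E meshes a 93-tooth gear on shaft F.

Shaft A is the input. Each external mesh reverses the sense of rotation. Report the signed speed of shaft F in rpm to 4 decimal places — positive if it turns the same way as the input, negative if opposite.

Stage 1 [75T→85T]: ω = 2823.0000×75/85 = 2490.8824 rpm, dir flips to −; running = −2490.8824
Stage 2 [30T→45T]: ω = 2490.8824×30/45 = 1660.5882 rpm, dir flips to +; running = +1660.5882
Stage 3 [66T→16T]: ω = 1660.5882×66/16 = 6849.9265 rpm, dir flips to −; running = −6849.9265
Stage 4 [68T→54T]: ω = 6849.9265×68/54 = 8625.8333 rpm, dir flips to +; running = +8625.8333
Stage 5 [20T→93T]: ω = 8625.8333×20/93 = 1855.0179 rpm, dir flips to −; running = −1855.0179

-1855.0179 rpm (opposite to input, |ω| = 1855.0179 rpm)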